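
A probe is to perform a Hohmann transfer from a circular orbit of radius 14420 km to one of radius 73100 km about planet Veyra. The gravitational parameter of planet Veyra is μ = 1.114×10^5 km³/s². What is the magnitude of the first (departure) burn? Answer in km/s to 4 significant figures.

The Hohmann ellipse has a_t = (r₁ + r₂)/2 = 43760 km.
Circular speed at r = 14420 km: v_c = √(μ/r) = 2.7795 km/s.
Vis-viva on the transfer ellipse at r = 14420 km gives v_t = √[μ(2/r − 1/a_t)] = 3.5924 km/s.
Δv₁ = |v_t − v_c| = |3.5924 − 2.7795| = 0.8129 km/s.

Δv₁ = 0.8129 km/s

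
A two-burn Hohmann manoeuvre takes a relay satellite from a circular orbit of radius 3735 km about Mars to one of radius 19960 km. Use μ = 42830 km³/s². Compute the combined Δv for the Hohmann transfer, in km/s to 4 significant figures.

The Hohmann ellipse has a_t = (r₁ + r₂)/2 = 11847.5 km.
At r₁ the circular-orbit speed is v₁ = √(μ/r₁) = 3.386 km/s.
Transfer-orbit speed at r₁ (vis-viva): v_p = √[μ(2/r₁ − 1/a_t)] = 4.395 km/s.
First burn Δv₁ = |v_p − v₁| = 1.009 km/s.
At r₂, v₂ = √(μ/r₂) = 1.4649 km/s.
Transfer-orbit speed at r₂: v_a = √[μ(2/r₂ − 1/a_t)] = 0.82248 km/s.
Second burn Δv₂ = |v₂ − v_a| = 0.6424 km/s.
Total Δv = Δv₁ + Δv₂ = 1.651 km/s.

Δv = 1.651 km/s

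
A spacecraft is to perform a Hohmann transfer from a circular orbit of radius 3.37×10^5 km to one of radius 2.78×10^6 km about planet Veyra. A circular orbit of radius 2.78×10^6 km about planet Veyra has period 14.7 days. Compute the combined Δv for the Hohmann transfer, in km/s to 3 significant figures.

Δv = 20.6 km/s

From Kepler's third law T² = 4π²r³/μ at r = 2.78×10^6 km, T = 14.7 days = 14.7 × 86400 s = 1.27008×10^6 s: μ = 4π²r³/T² = 5.25814×10^8 km³/s².
The Hohmann ellipse has a_t = (r₁ + r₂)/2 = 1.5585×10^6 km.
At r₁ the circular-orbit speed is v₁ = √(μ/r₁) = 39.5004 km/s.
On the transfer ellipse at r₁, vis-viva equation gives v_p = √[μ(2/r₁ − 1/a_t)] = 52.7558 km/s.
First burn Δv₁ = |v_p − v₁| = 13.255 km/s.
At r₂, v₂ = √(μ/r₂) = 13.7529 km/s.
Transfer-orbit speed at r₂: v_a = √[μ(2/r₂ − 1/a_t)] = 6.39521 km/s.
Second burn Δv₂ = |v₂ − v_a| = 7.3577 km/s.
Δv = Δv₁ + Δv₂ = 13.255 + 7.3577 = 20.61 km/s.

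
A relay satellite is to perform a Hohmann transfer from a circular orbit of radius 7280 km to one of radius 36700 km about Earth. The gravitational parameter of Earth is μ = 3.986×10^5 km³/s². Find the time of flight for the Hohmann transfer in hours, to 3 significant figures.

t = 4.51 hours

Transfer-ellipse semi-major axis a_t = (r₁ + r₂)/2 = (7280 + 36700)/2 = 21990 km.
By Kepler's third law the transfer-orbit period is T = 2π√(a_t³/μ), so t = T/2 = 16230 s.
Converting: 16230 s ÷ 3600 s/hour = 4.51 hours.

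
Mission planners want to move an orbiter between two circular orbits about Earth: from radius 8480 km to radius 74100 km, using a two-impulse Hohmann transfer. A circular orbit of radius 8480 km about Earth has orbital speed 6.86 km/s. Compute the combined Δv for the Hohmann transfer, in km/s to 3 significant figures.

Δv = 3.60 km/s

From the circular-orbit relation v² = μ/r at r = 8480 km: μ = v²r = (6.86)² × 8480 = 3.99065×10^5 km³/s².
The Hohmann ellipse has a_t = (r₁ + r₂)/2 = 41290 km.
Circular speed at r₁: v₁ = √(μ/r₁) = √(3.99065×10^5/8480) = 6.860 km/s.
On the transfer ellipse at r₁, v² = μ(2/r − 1/a) gives v_p = √[μ(2/r₁ − 1/a_t)] = 9.190 km/s.
First burn Δv₁ = |v_p − v₁| = 2.330 km/s.
Circular speed at r₂: v₂ = √(μ/r₂) = 2.321 km/s.
Transfer-orbit speed at r₂: v_a = √[μ(2/r₂ − 1/a_t)] = 1.052 km/s.
Second burn Δv₂ = |v₂ − v_a| = 1.269 km/s.
Total Δv = Δv₁ + Δv₂ = 3.599 km/s.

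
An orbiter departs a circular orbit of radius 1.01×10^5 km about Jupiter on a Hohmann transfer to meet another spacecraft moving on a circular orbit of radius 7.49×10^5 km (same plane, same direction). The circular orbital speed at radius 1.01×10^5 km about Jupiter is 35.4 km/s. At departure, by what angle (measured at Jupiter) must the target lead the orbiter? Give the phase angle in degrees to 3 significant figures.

From the circular-orbit relation v² = μ/r at r = 1.01×10^5 km: μ = v²r = (35.4)² × 1.01×10^5 = 1.26569×10^8 km³/s².
The Hohmann ellipse has a_t = (r₁ + r₂)/2 = 4.250×10^5 km.
The half-period of the transfer ellipse is t = π√(a_t³/μ) = 77369 s.
The target's mean motion on its circular orbit is ω₂ = √(μ/r₂³) = 1.7356×10^-5 rad/s.
Angle swept by the target during transfer: ω₂·t = 1.3428 rad = 76.94°.
Arrival is 180° from departure on the ellipse, so φ = 180° − 76.94° = 103°.

φ = 103°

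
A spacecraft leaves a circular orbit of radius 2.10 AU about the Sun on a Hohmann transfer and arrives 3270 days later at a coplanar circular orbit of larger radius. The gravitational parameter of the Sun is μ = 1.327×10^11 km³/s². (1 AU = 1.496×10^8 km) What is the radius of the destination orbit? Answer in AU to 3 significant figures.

r₂ = 11.6 AU

In km: r₁ = 2.10 × 1.496×10^8 = 3.1416×10^8 km.
Transfer time t = 3270 days = 2.82528×10^8 s, and t = π√(a_t³/μ).
So a_t = (μ t²/π²)^(1/3) = (1.327×10^11 × (2.82528×10^8)² / π²)^(1/3) = 1.0238×10^9 km.
Since a_t = (r₁ + r₂)/2, r₂ = 2a_t − r₁ = 2×1.0238×10^9 − 3.1416×10^8 = 1.73344×10^9 km.
In AU: r₂ = 1.73344×10^9 / 1.496×10^8 = 11.6 AU.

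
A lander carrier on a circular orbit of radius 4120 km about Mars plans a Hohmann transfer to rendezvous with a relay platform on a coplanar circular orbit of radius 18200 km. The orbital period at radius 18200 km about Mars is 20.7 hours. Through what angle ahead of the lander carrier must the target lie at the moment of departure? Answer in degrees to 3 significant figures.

φ = 93.6°

From Kepler's third law T² = 4π²r³/μ at r = 18200 km, T = 20.7 hours = 20.7 × 3600 s = 74520 s: μ = 4π²r³/T² = 42857.6 km³/s².
The Hohmann ellipse has a_t = (r₁ + r₂)/2 = 11160 km.
Transfer time t = π√(a_t³/μ) = 17890 s.
The target's mean motion on its circular orbit is ω₂ = √(μ/r₂³) = 8.432×10^-5 rad/s.
Angle swept by the target during transfer: ω₂·t = 1.5085 rad = 86.43°.
The lander carrier traverses 180° on the transfer ellipse, so the target must lead by 180° − 86.43° = 93.6°.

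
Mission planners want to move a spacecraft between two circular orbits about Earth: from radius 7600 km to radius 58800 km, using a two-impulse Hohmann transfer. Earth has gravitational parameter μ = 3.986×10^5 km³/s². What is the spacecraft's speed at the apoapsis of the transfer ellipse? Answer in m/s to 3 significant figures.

v = 1250 m/s

The Hohmann ellipse has a_t = (r₁ + r₂)/2 = 33200 km.
The apoapsis of the transfer ellipse is at r = 58800 km.
Applying v² = μ(2/r − 1/a_t): v = 1.246 km/s.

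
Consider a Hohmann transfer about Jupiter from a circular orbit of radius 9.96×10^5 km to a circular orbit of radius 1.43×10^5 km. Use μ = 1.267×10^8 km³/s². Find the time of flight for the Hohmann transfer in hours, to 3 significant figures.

The Hohmann ellipse has a_t = (r₁ + r₂)/2 = 5.695×10^5 km.
Half the transfer-orbit period gives t = π√(a_t³/μ) = 1.200×10^5 s.
Converting: 1.200×10^5 s ÷ 3600 s/hour = 33.3 hours.

t = 33.3 hours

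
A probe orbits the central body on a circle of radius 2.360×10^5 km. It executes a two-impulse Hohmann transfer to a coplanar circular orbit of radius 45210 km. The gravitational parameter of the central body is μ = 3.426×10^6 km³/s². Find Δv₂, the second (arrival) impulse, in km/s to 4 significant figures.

Transfer-ellipse semi-major axis a_t = (r₁ + r₂)/2 = (2.360×10^5 + 45210)/2 = 1.40605×10^5 km.
Circular speed at r = 45210 km: v_c = √(μ/r) = 8.7052 km/s.
Transfer-orbit speed at the same r (vis-viva, a = a_t): v_t = √[μ(2/r − 1/a_t)] = 11.278 km/s.
Δv₂ = |v_t − v_c| = |11.278 − 8.7052| = 2.573 km/s.

Δv₂ = 2.573 km/s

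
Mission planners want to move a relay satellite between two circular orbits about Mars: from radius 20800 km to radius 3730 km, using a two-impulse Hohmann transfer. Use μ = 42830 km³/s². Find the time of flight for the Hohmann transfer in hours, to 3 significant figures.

Transfer-ellipse semi-major axis a_t = (r₁ + r₂)/2 = (20800 + 3730)/2 = 12265 km.
Half the transfer-orbit period gives t = π√(a_t³/μ) = 20620 s.
Converting: 20620 s ÷ 3600 s/hour = 5.73 hours.

t = 5.73 hours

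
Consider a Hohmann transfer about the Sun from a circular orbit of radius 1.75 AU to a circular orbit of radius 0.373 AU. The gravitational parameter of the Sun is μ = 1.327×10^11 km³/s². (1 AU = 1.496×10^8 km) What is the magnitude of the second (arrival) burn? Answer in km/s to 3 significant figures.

Δv₂ = 13.8 km/s

In km: r₁ = 1.75 × 1.496×10^8 = 2.618×10^8 km; r₂ = 0.373 × 1.496×10^8 = 5.58008×10^7 km.
Transfer-ellipse semi-major axis a_t = (r₁ + r₂)/2 = (2.618×10^8 + 5.58008×10^7)/2 = 1.588004×10^8 km.
Circular speed at r = 5.58008×10^7 km: v_c = √(μ/r) = 48.766 km/s.
Transfer-orbit speed at the same r (vis-viva, a = a_t): v_t = √[μ(2/r − 1/a_t)] = 62.614 km/s.
Δv₂ = |v_t − v_c| = |62.614 − 48.766| = 13.85 km/s.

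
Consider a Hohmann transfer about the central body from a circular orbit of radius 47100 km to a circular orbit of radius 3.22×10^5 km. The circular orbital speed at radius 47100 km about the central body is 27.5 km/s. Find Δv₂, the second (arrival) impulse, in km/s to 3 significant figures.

Δv₂ = 5.20 km/s

From the circular-orbit relation v² = μ/r at r = 47100 km: μ = v²r = (27.5)² × 47100 = 3.56194×10^7 km³/s².
Semi-major axis of the transfer orbit: a_t = (47100 + 3.220×10^5)/2 = 1.8455×10^5 km.
On the circular orbit at r = 3.220×10^5 km, v_c = √(μ/r) = 10.5176 km/s.
Transfer-orbit speed at the same r (vis-viva, a = a_t): v_t = √[μ(2/r − 1/a_t)] = 5.31335 km/s.
Δv₂ = |v_t − v_c| = |5.31335 − 10.5176| = 5.204 km/s.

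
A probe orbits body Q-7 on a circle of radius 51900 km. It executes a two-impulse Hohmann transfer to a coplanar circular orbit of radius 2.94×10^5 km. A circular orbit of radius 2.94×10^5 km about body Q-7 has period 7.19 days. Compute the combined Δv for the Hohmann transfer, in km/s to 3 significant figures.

From Kepler's third law T² = 4π²r³/μ at r = 2.94×10^5 km, T = 7.19 days = 7.19 × 86400 s = 6.21216×10^5 s: μ = 4π²r³/T² = 2.59966×10^6 km³/s².
Semi-major axis of the transfer orbit: a_t = (51900 + 2.940×10^5)/2 = 1.7295×10^5 km.
At r₁ the circular-orbit speed is v₁ = √(μ/r₁) = 7.0774 km/s.
Transfer-orbit speed at r₁ (vis-viva): v_p = √[μ(2/r₁ − 1/a_t)] = 9.2276 km/s.
First burn Δv₁ = |v_p − v₁| = 2.150 km/s.
Circular speed at r₂: v₂ = √(μ/r₂) = 2.974 km/s.
Transfer-orbit speed at r₂: v_a = √[μ(2/r₂ − 1/a_t)] = 1.629 km/s.
Second burn Δv₂ = |v₂ − v_a| = 1.345 km/s.
Total Δv = Δv₁ + Δv₂ = 3.495 km/s.

Δv = 3.49 km/s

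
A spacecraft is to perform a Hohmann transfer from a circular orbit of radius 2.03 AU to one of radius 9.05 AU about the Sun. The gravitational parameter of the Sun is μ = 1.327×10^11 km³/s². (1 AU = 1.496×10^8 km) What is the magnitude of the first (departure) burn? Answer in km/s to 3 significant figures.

In km: r₁ = 2.03 × 1.496×10^8 = 3.03688×10^8 km; r₂ = 9.05 × 1.496×10^8 = 1.35388×10^9 km.
Semi-major axis of the transfer orbit: a_t = (3.03688×10^8 + 1.35388×10^9)/2 = 8.28784×10^8 km.
On the circular orbit at r = 3.03688×10^8 km, v_c = √(μ/r) = 20.9036 km/s.
Vis-viva on the transfer ellipse at r = 3.03688×10^8 km gives v_t = √[μ(2/r − 1/a_t)] = 26.7172 km/s.
Δv₁ = |v_t − v_c| = |26.7172 − 20.9036| = 5.814 km/s.

Δv₁ = 5.81 km/s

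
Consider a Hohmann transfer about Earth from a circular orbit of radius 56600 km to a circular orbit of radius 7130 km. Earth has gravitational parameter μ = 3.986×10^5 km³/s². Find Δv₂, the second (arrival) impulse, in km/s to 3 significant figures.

Δv₂ = 2.49 km/s

Semi-major axis of the transfer orbit: a_t = (56600 + 7130)/2 = 31865 km.
Circular speed at r = 7130 km: v_c = √(μ/r) = 7.477 km/s.
Transfer-orbit speed at the same r (vis-viva, a = a_t): v_t = √[μ(2/r − 1/a_t)] = 9.965 km/s.
Δv₂ = |v_t − v_c| = |9.965 − 7.477| = 2.488 km/s.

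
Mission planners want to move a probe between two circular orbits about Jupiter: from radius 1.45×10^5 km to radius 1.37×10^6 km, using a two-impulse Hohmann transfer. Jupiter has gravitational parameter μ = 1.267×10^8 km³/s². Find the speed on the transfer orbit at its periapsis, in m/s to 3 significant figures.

Transfer-ellipse semi-major axis a_t = (r₁ + r₂)/2 = (1.450×10^5 + 1.370×10^6)/2 = 7.575×10^5 km.
The periapsis of the transfer ellipse is at r = 1.450×10^5 km.
From the vis-viva equation, v = √[μ(2/r − 1/a_t)] = 39.75 km/s.

v = 39800 m/s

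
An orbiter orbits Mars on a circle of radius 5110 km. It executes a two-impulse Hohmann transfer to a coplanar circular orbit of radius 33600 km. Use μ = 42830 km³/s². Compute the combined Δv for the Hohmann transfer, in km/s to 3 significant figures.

The Hohmann ellipse has a_t = (r₁ + r₂)/2 = 19355 km.
At r₁ the circular-orbit speed is v₁ = √(μ/r₁) = 2.8951 km/s.
On the transfer ellipse at r₁, v² = μ(2/r − 1/a) gives v_p = √[μ(2/r₁ − 1/a_t)] = 3.8145 km/s.
First burn Δv₁ = |v_p − v₁| = 0.9194 km/s.
At r₂, v₂ = √(μ/r₂) = 1.129 km/s.
Transfer-orbit speed at r₂: v_a = √[μ(2/r₂ − 1/a_t)] = 0.5801 km/s.
Second burn Δv₂ = |v₂ − v_a| = 0.5489 km/s.
Δv = Δv₁ + Δv₂ = 0.9194 + 0.5489 = 1.468 km/s.

Δv = 1.47 km/s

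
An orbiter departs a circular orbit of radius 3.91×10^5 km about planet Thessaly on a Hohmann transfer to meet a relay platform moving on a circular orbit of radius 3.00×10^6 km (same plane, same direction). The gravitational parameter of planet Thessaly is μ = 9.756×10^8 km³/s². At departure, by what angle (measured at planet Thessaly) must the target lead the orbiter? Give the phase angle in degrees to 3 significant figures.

The Hohmann ellipse has a_t = (r₁ + r₂)/2 = 1.6955×10^6 km.
Transfer time t = π√(a_t³/μ) = 2.2206×10^5 s.
Target angular speed ω₂ = √(μ/r₂³) = 6.0111×10^-6 rad/s.
Angle swept by the target during transfer: ω₂·t = 1.3348 rad = 76.48°.
The orbiter traverses 180° on the transfer ellipse, so the target must lead by 180° − 76.48° = 104°.

φ = 104°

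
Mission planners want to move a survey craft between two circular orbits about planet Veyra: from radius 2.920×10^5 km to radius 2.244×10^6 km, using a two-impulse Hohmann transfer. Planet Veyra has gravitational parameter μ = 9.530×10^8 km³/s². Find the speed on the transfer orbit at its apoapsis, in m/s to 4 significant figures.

v = 9889 m/s

Transfer-ellipse semi-major axis a_t = (r₁ + r₂)/2 = (2.920×10^5 + 2.244×10^6)/2 = 1.268×10^6 km.
The apoapsis of the transfer ellipse is at r = 2.244×10^6 km.
Vis-viva: v = √[μ(2/r − 1/a_t)] = √[9.530×10^8 × (2/2.244×10^6 − 1/1.268×10^6)] = 9.889 km/s.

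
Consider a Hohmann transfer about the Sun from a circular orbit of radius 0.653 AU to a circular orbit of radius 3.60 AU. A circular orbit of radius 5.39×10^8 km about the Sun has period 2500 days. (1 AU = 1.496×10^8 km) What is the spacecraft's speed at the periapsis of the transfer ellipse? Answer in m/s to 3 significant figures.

v = 47900 m/s

From Kepler's third law T² = 4π²r³/μ at r = 5.39×10^8 km, T = 2500 days = 2500 × 86400 s = 2.160×10^8 s: μ = 4π²r³/T² = 1.32501×10^11 km³/s².
In km: r₁ = 0.653 × 1.496×10^8 = 9.76888×10^7 km; r₂ = 3.60 × 1.496×10^8 = 5.3856×10^8 km.
Transfer-ellipse semi-major axis a_t = (r₁ + r₂)/2 = (9.76888×10^7 + 5.3856×10^8)/2 = 3.181244×10^8 km.
At periapsis, r = 9.76888×10^7 km.
Applying v² = μ(2/r − 1/a_t): v = 47.92 km/s.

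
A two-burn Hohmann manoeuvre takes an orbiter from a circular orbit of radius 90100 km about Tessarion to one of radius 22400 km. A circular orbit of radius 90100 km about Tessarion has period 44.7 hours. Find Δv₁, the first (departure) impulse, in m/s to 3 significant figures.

From Kepler's third law T² = 4π²r³/μ at r = 90100 km, T = 44.7 hours = 44.7 × 3600 s = 1.6092×10^5 s: μ = 4π²r³/T² = 1.11510×10^6 km³/s².
The Hohmann ellipse has a_t = (r₁ + r₂)/2 = 56250 km.
Circular speed at r = 90100 km: v_c = √(μ/r) = 3.518 km/s.
Transfer-orbit speed at the same r (vis-viva, a = a_t): v_t = √[μ(2/r − 1/a_t)] = 2.220 km/s.
Δv₁ = |v_t − v_c| = |2.220 − 3.518| = 1.298 km/s.

Δv₁ = 1300 m/s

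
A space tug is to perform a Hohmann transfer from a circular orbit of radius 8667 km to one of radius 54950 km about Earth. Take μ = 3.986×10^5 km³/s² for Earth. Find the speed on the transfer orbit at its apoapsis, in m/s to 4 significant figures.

v = 1406 m/s

The Hohmann ellipse has a_t = (r₁ + r₂)/2 = 31808.5 km.
The apoapsis of the transfer ellipse is at r = 54950 km.
From the vis-viva equation, v = √[μ(2/r − 1/a_t)] = 1.406 km/s.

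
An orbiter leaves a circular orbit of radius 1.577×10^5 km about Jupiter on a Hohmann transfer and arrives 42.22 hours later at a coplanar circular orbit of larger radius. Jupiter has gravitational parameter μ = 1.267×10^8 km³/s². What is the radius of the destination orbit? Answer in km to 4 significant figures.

r₂ = 1.176×10^6 km

Transfer time t = 42.22 hours = 1.51992×10^5 s, and t = π√(a_t³/μ).
So a_t = (μ t²/π²)^(1/3) = (1.267×10^8 × (1.51992×10^5)² / π²)^(1/3) = 6.6687×10^5 km.
Since a_t = (r₁ + r₂)/2, r₂ = 2a_t − r₁ = 2×6.6687×10^5 − 1.577×10^5 = 1.17604×10^6 km.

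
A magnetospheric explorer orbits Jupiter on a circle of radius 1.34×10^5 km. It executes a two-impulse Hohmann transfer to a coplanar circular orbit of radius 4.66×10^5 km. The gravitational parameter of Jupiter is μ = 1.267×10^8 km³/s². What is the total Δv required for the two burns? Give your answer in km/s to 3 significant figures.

Δv = 13.0 km/s

Semi-major axis of the transfer orbit: a_t = (1.340×10^5 + 4.660×10^5)/2 = 3.000×10^5 km.
Circular speed at r₁: v₁ = √(μ/r₁) = √(1.267×10^8/1.340×10^5) = 30.74935 km/s.
Transfer-orbit speed at r₁ (v² = μ(2/r − 1/a)): v_p = √[μ(2/r₁ − 1/a_t)] = 38.32377 km/s.
First burn Δv₁ = |v_p − v₁| = 7.574 km/s.
Circular speed at r₂: v₂ = √(μ/r₂) = 16.489 km/s.
Transfer-orbit speed at r₂: v_a = √[μ(2/r₂ − 1/a_t)] = 11.020 km/s.
Second burn Δv₂ = |v₂ − v_a| = 5.469 km/s.
Δv = Δv₁ + Δv₂ = 7.574 + 5.469 = 13.04 km/s.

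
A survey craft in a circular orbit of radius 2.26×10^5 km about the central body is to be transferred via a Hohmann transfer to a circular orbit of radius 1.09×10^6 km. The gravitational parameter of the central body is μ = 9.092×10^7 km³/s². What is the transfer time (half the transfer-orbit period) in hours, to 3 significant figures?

Semi-major axis of the transfer orbit: a_t = (2.260×10^5 + 1.090×10^6)/2 = 6.580×10^5 km.
Transfer time t = π√(a_t³/μ) = π√((6.580×10^5)³ / 9.092×10^7) = 1.75857×10^5 s.
Converting: 1.75857×10^5 s ÷ 3600 s/hour = 48.8 hours.

t = 48.8 hours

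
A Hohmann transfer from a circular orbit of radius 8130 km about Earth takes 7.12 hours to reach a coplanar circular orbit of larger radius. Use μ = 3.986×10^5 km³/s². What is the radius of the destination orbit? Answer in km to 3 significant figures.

Transfer time t = 7.12 hours = 25632 s, and t = π√(a_t³/μ).
So a_t = (μ t²/π²)^(1/3) = (3.986×10^5 × (25632)² / π²)^(1/3) = 29826 km.
Since a_t = (r₁ + r₂)/2, r₂ = 2a_t − r₁ = 2×29826 − 8130 = 51522 km.

r₂ = 51500 km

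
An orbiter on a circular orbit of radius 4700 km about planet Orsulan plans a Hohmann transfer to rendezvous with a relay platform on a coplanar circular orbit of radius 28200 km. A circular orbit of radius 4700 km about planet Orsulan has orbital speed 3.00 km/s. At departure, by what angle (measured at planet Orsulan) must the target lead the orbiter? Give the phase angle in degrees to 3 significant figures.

From the circular-orbit relation v² = μ/r at r = 4700 km: μ = v²r = (3.00)² × 4700 = 42300.0 km³/s².
Semi-major axis of the transfer orbit: a_t = (4700 + 28200)/2 = 16450 km.
Transfer time t = π√(a_t³/μ) = 32230 s.
Target angular speed ω₂ = √(μ/r₂³) = 4.343×10^-5 rad/s.
Angle swept by the target during transfer: ω₂·t = 1.3997 rad = 80.20°.
The orbiter traverses 180° on the transfer ellipse, so the target must lead by 180° − 80.20° = 99.8°.

φ = 99.8°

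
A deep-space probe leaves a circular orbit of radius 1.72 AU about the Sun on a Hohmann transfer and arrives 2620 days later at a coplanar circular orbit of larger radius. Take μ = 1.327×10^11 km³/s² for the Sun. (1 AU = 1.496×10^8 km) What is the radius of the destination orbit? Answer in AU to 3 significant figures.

In km: r₁ = 1.72 × 1.496×10^8 = 2.57312×10^8 km.
Transfer time t = 2620 days = 2.26368×10^8 s, and t = π√(a_t³/μ).
So a_t = (μ t²/π²)^(1/3) = (1.327×10^11 × (2.26368×10^8)² / π²)^(1/3) = 8.8322×10^8 km.
Since a_t = (r₁ + r₂)/2, r₂ = 2a_t − r₁ = 2×8.8322×10^8 − 2.57312×10^8 = 1.509128×10^9 km.
In AU: r₂ = 1.509128×10^9 / 1.496×10^8 = 10.1 AU.

r₂ = 10.1 AU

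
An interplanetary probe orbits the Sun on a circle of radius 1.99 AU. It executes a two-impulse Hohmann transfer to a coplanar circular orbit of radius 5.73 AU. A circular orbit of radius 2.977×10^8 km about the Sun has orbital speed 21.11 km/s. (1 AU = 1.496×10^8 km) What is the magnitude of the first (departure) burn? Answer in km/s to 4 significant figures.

Δv₁ = 4.610 km/s

From the circular-orbit relation v² = μ/r at r = 2.977×10^8 km: μ = v²r = (21.11)² × 2.977×10^8 = 1.32665×10^11 km³/s².
In km: r₁ = 1.99 × 1.496×10^8 = 2.97704×10^8 km; r₂ = 5.73 × 1.496×10^8 = 8.57208×10^8 km.
Transfer-ellipse semi-major axis a_t = (r₁ + r₂)/2 = (2.97704×10^8 + 8.57208×10^8)/2 = 5.77456×10^8 km.
Circular speed at r = 2.97704×10^8 km: v_c = √(μ/r) = 21.11 km/s.
Transfer-orbit speed at the same r (vis-viva, a = a_t): v_t = √[μ(2/r − 1/a_t)] = 25.72 km/s.
Δv₁ = |v_t − v_c| = |25.72 − 21.11| = 4.610 km/s.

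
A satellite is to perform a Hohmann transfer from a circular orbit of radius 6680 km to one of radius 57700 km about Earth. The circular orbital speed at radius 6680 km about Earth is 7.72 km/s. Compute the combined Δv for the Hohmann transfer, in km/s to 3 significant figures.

Δv = 4.05 km/s

From the circular-orbit relation v² = μ/r at r = 6680 km: μ = v²r = (7.72)² × 6680 = 3.98117×10^5 km³/s².
Semi-major axis of the transfer orbit: a_t = (6680 + 57700)/2 = 32190 km.
At r₁ the circular-orbit speed is v₁ = √(μ/r₁) = 7.7200 km/s.
On the transfer ellipse at r₁, vis-viva equation gives v_p = √[μ(2/r₁ − 1/a_t)] = 10.336 km/s.
First burn Δv₁ = |v_p − v₁| = 2.616 km/s.
At r₂, v₂ = √(μ/r₂) = 2.627 km/s.
Transfer-orbit speed at r₂: v_a = √[μ(2/r₂ − 1/a_t)] = 1.197 km/s.
Second burn Δv₂ = |v₂ − v_a| = 1.430 km/s.
Total Δv = Δv₁ + Δv₂ = 4.046 km/s.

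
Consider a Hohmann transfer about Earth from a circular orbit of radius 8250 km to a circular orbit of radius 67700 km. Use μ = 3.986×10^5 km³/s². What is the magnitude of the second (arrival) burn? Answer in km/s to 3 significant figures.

The Hohmann ellipse has a_t = (r₁ + r₂)/2 = 37975 km.
On the circular orbit at r = 67700 km, v_c = √(μ/r) = 2.426 km/s.
Vis-viva on the transfer ellipse at r = 67700 km gives v_t = √[μ(2/r − 1/a_t)] = 1.131 km/s.
Δv₂ = |v_t − v_c| = |1.131 − 2.426| = 1.295 km/s.

Δv₂ = 1.30 km/s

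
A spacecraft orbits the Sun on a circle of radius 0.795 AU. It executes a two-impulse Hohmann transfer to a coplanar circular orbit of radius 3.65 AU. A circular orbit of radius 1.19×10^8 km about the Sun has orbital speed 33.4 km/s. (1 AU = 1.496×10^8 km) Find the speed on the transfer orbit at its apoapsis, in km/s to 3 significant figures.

v = 9.33 km/s

From the circular-orbit relation v² = μ/r at r = 1.19×10^8 km: μ = v²r = (33.4)² × 1.19×10^8 = 1.32752×10^11 km³/s².
In km: r₁ = 0.795 × 1.496×10^8 = 1.18932×10^8 km; r₂ = 3.65 × 1.496×10^8 = 5.4604×10^8 km.
Transfer-ellipse semi-major axis a_t = (r₁ + r₂)/2 = (1.18932×10^8 + 5.4604×10^8)/2 = 3.32486×10^8 km.
At apoapsis, r = 5.4604×10^8 km.
Vis-viva: v = √[μ(2/r − 1/a_t)] = √[1.32752×10^11 × (2/5.4604×10^8 − 1/3.32486×10^8)] = 9.325 km/s.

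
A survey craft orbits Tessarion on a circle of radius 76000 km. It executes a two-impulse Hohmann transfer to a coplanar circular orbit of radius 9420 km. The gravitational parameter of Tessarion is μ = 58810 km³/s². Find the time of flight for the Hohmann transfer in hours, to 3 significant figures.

t = 31.8 hours

Transfer-ellipse semi-major axis a_t = (r₁ + r₂)/2 = (76000 + 9420)/2 = 42710 km.
By Kepler's third law the transfer-orbit period is T = 2π√(a_t³/μ), so t = T/2 = 1.1435×10^5 s.
Converting: 1.1435×10^5 s ÷ 3600 s/hour = 31.8 hours.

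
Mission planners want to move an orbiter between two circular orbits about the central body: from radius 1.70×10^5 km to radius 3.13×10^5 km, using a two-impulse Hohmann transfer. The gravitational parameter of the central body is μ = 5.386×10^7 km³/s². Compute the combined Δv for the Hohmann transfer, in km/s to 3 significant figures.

Δv = 4.58 km/s

Transfer-ellipse semi-major axis a_t = (r₁ + r₂)/2 = (1.700×10^5 + 3.130×10^5)/2 = 2.415×10^5 km.
At r₁ the circular-orbit speed is v₁ = √(μ/r₁) = 17.800 km/s.
Transfer-orbit speed at r₁ (vis-viva equation): v_p = √[μ(2/r₁ − 1/a_t)] = 20.264 km/s.
First burn Δv₁ = |v_p − v₁| = 2.464 km/s.
Circular speed at r₂: v₂ = √(μ/r₂) = 13.118 km/s.
Transfer-orbit speed at r₂: v_a = √[μ(2/r₂ − 1/a_t)] = 11.006 km/s.
Second burn Δv₂ = |v₂ − v_a| = 2.112 km/s.
Total Δv = Δv₁ + Δv₂ = 4.576 km/s.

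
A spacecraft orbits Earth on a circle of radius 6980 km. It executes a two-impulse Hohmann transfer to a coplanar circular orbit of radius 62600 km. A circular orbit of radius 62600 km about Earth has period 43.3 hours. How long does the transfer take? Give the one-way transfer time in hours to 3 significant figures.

From Kepler's third law T² = 4π²r³/μ at r = 62600 km, T = 43.3 hours = 43.3 × 3600 s = 1.5588×10^5 s: μ = 4π²r³/T² = 3.98568×10^5 km³/s².
Transfer-ellipse semi-major axis a_t = (r₁ + r₂)/2 = (6980 + 62600)/2 = 34790 km.
By Kepler's third law the transfer-orbit period is T = 2π√(a_t³/μ), so t = T/2 = 32290 s.
Converting: 32290 s ÷ 3600 s/hour = 8.97 hours.

t = 8.97 hours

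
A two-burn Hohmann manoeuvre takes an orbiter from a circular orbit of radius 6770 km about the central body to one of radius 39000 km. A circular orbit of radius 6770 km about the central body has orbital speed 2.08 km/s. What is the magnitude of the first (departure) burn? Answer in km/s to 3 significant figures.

From the circular-orbit relation v² = μ/r at r = 6770 km: μ = v²r = (2.08)² × 6770 = 29289.7 km³/s².
Transfer-ellipse semi-major axis a_t = (r₁ + r₂)/2 = (6770 + 39000)/2 = 22885 km.
Circular speed at r = 6770 km: v_c = √(μ/r) = 2.0800 km/s.
Transfer-orbit speed at the same r (vis-viva, a = a_t): v_t = √[μ(2/r − 1/a_t)] = 2.7153 km/s.
Δv₁ = |v_t − v_c| = |2.7153 − 2.0800| = 0.6353 km/s.

Δv₁ = 0.635 km/s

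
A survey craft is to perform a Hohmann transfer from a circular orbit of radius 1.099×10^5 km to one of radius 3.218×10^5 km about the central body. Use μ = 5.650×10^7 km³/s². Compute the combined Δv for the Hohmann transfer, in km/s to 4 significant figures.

Δv = 8.807 km/s

Transfer-ellipse semi-major axis a_t = (r₁ + r₂)/2 = (1.099×10^5 + 3.218×10^5)/2 = 2.1585×10^5 km.
Circular speed at r₁: v₁ = √(μ/r₁) = √(5.650×10^7/1.099×10^5) = 22.674 km/s.
On the transfer ellipse at r₁, vis-viva equation gives v_p = √[μ(2/r₁ − 1/a_t)] = 27.685 km/s.
First burn Δv₁ = |v_p − v₁| = 5.011 km/s.
At r₂, v₂ = √(μ/r₂) = 13.2505 km/s.
Transfer-orbit speed at r₂: v_a = √[μ(2/r₂ − 1/a_t)] = 9.45484 km/s.
Second burn Δv₂ = |v₂ − v_a| = 3.796 km/s.
Δv = Δv₁ + Δv₂ = 5.011 + 3.796 = 8.807 km/s.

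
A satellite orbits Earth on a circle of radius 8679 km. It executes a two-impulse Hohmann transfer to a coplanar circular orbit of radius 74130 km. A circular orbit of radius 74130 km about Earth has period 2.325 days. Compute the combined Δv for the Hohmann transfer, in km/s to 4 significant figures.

From Kepler's third law T² = 4π²r³/μ at r = 74130 km, T = 2.325 days = 2.325 × 86400 s = 2.0088×10^5 s: μ = 4π²r³/T² = 3.98537×10^5 km³/s².
The Hohmann ellipse has a_t = (r₁ + r₂)/2 = 41404.5 km.
Circular speed at r₁: v₁ = √(μ/r₁) = √(3.98537×10^5/8679) = 6.776 km/s.
On the transfer ellipse at r₁, vis-viva gives v_p = √[μ(2/r₁ − 1/a_t)] = 9.067 km/s.
First burn Δv₁ = |v_p − v₁| = 2.291 km/s.
At r₂, v₂ = √(μ/r₂) = 2.319 km/s.
Transfer-orbit speed at r₂: v_a = √[μ(2/r₂ − 1/a_t)] = 1.062 km/s.
Second burn Δv₂ = |v₂ − v_a| = 1.257 km/s.
Δv = Δv₁ + Δv₂ = 2.291 + 1.257 = 3.548 km/s.

Δv = 3.548 km/s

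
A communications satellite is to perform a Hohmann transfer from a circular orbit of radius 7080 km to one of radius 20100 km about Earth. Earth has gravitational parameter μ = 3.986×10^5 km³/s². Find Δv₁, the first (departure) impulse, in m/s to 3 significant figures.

Δv₁ = 1620 m/s

Semi-major axis of the transfer orbit: a_t = (7080 + 20100)/2 = 13590 km.
Circular speed at r = 7080 km: v_c = √(μ/r) = 7.503 km/s.
Vis-viva on the transfer ellipse at r = 7080 km gives v_t = √[μ(2/r − 1/a_t)] = 9.125 km/s.
Δv₁ = |v_t − v_c| = |9.125 − 7.503| = 1.622 km/s.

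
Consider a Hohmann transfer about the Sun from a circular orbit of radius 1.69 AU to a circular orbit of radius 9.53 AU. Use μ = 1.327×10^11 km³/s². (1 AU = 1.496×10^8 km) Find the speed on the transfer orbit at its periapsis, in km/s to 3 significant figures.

v = 29.9 km/s

In km: r₁ = 1.69 × 1.496×10^8 = 2.52824×10^8 km; r₂ = 9.53 × 1.496×10^8 = 1.425688×10^9 km.
Transfer-ellipse semi-major axis a_t = (r₁ + r₂)/2 = (2.52824×10^8 + 1.425688×10^9)/2 = 8.39256×10^8 km.
At periapsis, r = 2.52824×10^8 km.
Applying v² = μ(2/r − 1/a_t): v = 29.86 km/s.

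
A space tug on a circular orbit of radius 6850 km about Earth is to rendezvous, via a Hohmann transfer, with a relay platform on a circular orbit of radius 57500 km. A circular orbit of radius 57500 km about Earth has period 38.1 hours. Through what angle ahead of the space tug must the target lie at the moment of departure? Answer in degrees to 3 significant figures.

φ = 105°

From Kepler's third law T² = 4π²r³/μ at r = 57500 km, T = 38.1 hours = 38.1 × 3600 s = 1.3716×10^5 s: μ = 4π²r³/T² = 3.98941×10^5 km³/s².
The Hohmann ellipse has a_t = (r₁ + r₂)/2 = 32175 km.
The half-period of the transfer ellipse is t = π√(a_t³/μ) = 28710 s.
Target angular speed ω₂ = √(μ/r₂³) = 4.581×10^-5 rad/s.
Angle swept by the target during transfer: ω₂·t = 1.315 rad = 75.34°.
Arrival is 180° from departure on the ellipse, so φ = 180° − 75.34° = 105°.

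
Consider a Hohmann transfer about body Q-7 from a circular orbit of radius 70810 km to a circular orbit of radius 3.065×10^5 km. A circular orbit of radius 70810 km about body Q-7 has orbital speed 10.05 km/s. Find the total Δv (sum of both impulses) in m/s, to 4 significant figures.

Δv = 4631 m/s

From the circular-orbit relation v² = μ/r at r = 70810 km: μ = v²r = (10.05)² × 70810 = 7.15199×10^6 km³/s².
Semi-major axis of the transfer orbit: a_t = (70810 + 3.065×10^5)/2 = 1.88655×10^5 km.
At r₁ the circular-orbit speed is v₁ = √(μ/r₁) = 10.05 km/s.
Transfer-orbit speed at r₁ (vis-viva): v_p = √[μ(2/r₁ − 1/a_t)] = 12.81 km/s.
First burn Δv₁ = |v_p − v₁| = 2.760 km/s.
Circular speed at r₂: v₂ = √(μ/r₂) = 4.8306 km/s.
Transfer-orbit speed at r₂: v_a = √[μ(2/r₂ − 1/a_t)] = 2.9595 km/s.
Second burn Δv₂ = |v₂ − v_a| = 1.871 km/s.
Δv = Δv₁ + Δv₂ = 2.760 + 1.871 = 4.631 km/s.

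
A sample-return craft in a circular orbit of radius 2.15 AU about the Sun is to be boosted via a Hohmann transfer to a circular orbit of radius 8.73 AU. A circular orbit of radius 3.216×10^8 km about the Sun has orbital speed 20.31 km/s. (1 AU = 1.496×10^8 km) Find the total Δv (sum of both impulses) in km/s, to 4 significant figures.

Δv = 9.161 km/s

From the circular-orbit relation v² = μ/r at r = 3.216×10^8 km: μ = v²r = (20.31)² × 3.216×10^8 = 1.32659×10^11 km³/s².
In km: r₁ = 2.15 × 1.496×10^8 = 3.2164×10^8 km; r₂ = 8.73 × 1.496×10^8 = 1.306008×10^9 km.
Semi-major axis of the transfer orbit: a_t = (3.2164×10^8 + 1.306008×10^9)/2 = 8.13824×10^8 km.
Circular speed at r₁: v₁ = √(μ/r₁) = √(1.32659×10^11/3.2164×10^8) = 20.308737 km/s.
On the transfer ellipse at r₁, vis-viva gives v_p = √[μ(2/r₁ − 1/a_t)] = 25.727085 km/s.
First burn Δv₁ = |v_p − v₁| = 5.4183 km/s.
At r₂, v₂ = √(μ/r₂) = 10.0785 km/s.
Transfer-orbit speed at r₂: v_a = √[μ(2/r₂ − 1/a_t)] = 6.33599 km/s.
Second burn Δv₂ = |v₂ − v_a| = 3.7425 km/s.
Total Δv = Δv₁ + Δv₂ = 9.161 km/s.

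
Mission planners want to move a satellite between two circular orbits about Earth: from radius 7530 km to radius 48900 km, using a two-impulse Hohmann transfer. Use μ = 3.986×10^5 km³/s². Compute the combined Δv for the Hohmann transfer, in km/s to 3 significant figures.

Δv = 3.68 km/s

The Hohmann ellipse has a_t = (r₁ + r₂)/2 = 28215 km.
Circular speed at r₁: v₁ = √(μ/r₁) = √(3.986×10^5/7530) = 7.2756 km/s.
On the transfer ellipse at r₁, v² = μ(2/r − 1/a) gives v_p = √[μ(2/r₁ − 1/a_t)] = 9.5782 km/s.
First burn Δv₁ = |v_p − v₁| = 2.303 km/s.
Circular speed at r₂: v₂ = √(μ/r₂) = 2.855 km/s.
Transfer-orbit speed at r₂: v_a = √[μ(2/r₂ − 1/a_t)] = 1.475 km/s.
Second burn Δv₂ = |v₂ − v_a| = 1.380 km/s.
Total Δv = Δv₁ + Δv₂ = 3.683 km/s.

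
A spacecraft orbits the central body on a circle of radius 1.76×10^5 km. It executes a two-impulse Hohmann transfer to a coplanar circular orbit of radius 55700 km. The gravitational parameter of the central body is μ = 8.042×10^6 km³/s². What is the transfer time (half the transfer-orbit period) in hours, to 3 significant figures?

t = 12.1 hours

The Hohmann ellipse has a_t = (r₁ + r₂)/2 = 1.1585×10^5 km.
Transfer time t = π√(a_t³/μ) = π√((1.1585×10^5)³ / 8.042×10^6) = 43680 s.
Converting: 43680 s ÷ 3600 s/hour = 12.1 hours.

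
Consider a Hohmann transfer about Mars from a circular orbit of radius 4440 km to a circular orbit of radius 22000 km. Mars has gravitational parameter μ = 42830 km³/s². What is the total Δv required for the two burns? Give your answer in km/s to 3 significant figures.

Δv = 1.49 km/s

Semi-major axis of the transfer orbit: a_t = (4440 + 22000)/2 = 13220 km.
Circular speed at r₁: v₁ = √(μ/r₁) = √(42830/4440) = 3.10586 km/s.
On the transfer ellipse at r₁, vis-viva equation gives v_p = √[μ(2/r₁ − 1/a_t)] = 4.00662 km/s.
First burn Δv₁ = |v_p − v₁| = 0.90076 km/s.
Circular speed at r₂: v₂ = √(μ/r₂) = 1.395284 km/s.
Transfer-orbit speed at r₂: v_a = √[μ(2/r₂ − 1/a_t)] = 0.8086088 km/s.
Second burn Δv₂ = |v₂ − v_a| = 0.58668 km/s.
Total Δv = Δv₁ + Δv₂ = 1.487 km/s.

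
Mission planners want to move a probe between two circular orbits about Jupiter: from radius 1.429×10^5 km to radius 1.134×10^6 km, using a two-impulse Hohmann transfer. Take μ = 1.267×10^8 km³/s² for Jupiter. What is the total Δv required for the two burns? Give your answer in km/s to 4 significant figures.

Δv = 15.48 km/s

Semi-major axis of the transfer orbit: a_t = (1.429×10^5 + 1.134×10^6)/2 = 6.3845×10^5 km.
Circular speed at r₁: v₁ = √(μ/r₁) = √(1.267×10^8/1.429×10^5) = 29.776 km/s.
On the transfer ellipse at r₁, vis-viva equation gives v_p = √[μ(2/r₁ − 1/a_t)] = 39.684 km/s.
First burn Δv₁ = |v_p − v₁| = 9.908 km/s.
Circular speed at r₂: v₂ = √(μ/r₂) = 10.57 km/s.
Transfer-orbit speed at r₂: v_a = √[μ(2/r₂ − 1/a_t)] = 5.001 km/s.
Second burn Δv₂ = |v₂ − v_a| = 5.569 km/s.
Δv = Δv₁ + Δv₂ = 9.908 + 5.569 = 15.48 km/s.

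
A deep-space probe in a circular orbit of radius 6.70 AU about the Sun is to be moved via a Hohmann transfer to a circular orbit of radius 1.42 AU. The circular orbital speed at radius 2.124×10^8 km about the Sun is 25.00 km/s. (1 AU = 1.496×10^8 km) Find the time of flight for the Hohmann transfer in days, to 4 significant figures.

From the circular-orbit relation v² = μ/r at r = 2.124×10^8 km: μ = v²r = (25.00)² × 2.124×10^8 = 1.32750×10^11 km³/s².
In km: r₁ = 6.70 × 1.496×10^8 = 1.00232×10^9 km; r₂ = 1.42 × 1.496×10^8 = 2.12432×10^8 km.
The Hohmann ellipse has a_t = (r₁ + r₂)/2 = 6.07376×10^8 km.
By Kepler's third law the transfer-orbit period is T = 2π√(a_t³/μ), so t = T/2 = 1.291×10^8 s.
Converting: 1.291×10^8 s ÷ 86400 s/day = 1494 days.

t = 1494 days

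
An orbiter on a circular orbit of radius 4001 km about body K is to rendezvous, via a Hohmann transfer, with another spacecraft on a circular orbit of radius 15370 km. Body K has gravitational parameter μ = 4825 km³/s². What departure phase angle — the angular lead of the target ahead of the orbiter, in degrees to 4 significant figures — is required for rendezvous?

Transfer-ellipse semi-major axis a_t = (r₁ + r₂)/2 = (4001 + 15370)/2 = 9685.5 km.
The half-period of the transfer ellipse is t = π√(a_t³/μ) = 43111 s.
The target's mean motion on its circular orbit is ω₂ = √(μ/r₂³) = 3.6453×10^-5 rad/s.
Angle swept by the target during transfer: ω₂·t = 1.5715 rad = 90.04°.
Arrival is 180° from departure on the ellipse, so φ = 180° − 90.04° = 89.96°.

φ = 89.96°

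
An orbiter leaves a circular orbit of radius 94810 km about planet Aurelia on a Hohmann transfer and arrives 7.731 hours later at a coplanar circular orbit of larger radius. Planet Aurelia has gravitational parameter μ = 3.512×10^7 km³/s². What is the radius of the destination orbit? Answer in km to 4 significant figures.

Transfer time t = 7.731 hours = 27831.6 s, and t = π√(a_t³/μ).
So a_t = (μ t²/π²)^(1/3) = (3.512×10^7 × (27831.6)² / π²)^(1/3) = 1.4021×10^5 km.
Since a_t = (r₁ + r₂)/2, r₂ = 2a_t − r₁ = 2×1.4021×10^5 − 94810 = 1.8561×10^5 km.

r₂ = 1.856×10^5 km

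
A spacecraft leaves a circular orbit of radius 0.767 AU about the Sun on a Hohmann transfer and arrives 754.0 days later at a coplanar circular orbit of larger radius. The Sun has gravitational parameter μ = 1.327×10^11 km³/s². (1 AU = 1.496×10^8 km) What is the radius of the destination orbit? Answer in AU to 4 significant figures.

In km: r₁ = 0.767 × 1.496×10^8 = 1.147432×10^8 km.
Transfer time t = 754.0 days = 6.51456×10^7 s, and t = π√(a_t³/μ).
So a_t = (μ t²/π²)^(1/3) = (1.327×10^11 × (6.51456×10^7)² / π²)^(1/3) = 3.8499×10^8 km.
Since a_t = (r₁ + r₂)/2, r₂ = 2a_t − r₁ = 2×3.8499×10^8 − 1.147432×10^8 = 6.552368×10^8 km.
In AU: r₂ = 6.552368×10^8 / 1.496×10^8 = 4.380 AU.

r₂ = 4.380 AU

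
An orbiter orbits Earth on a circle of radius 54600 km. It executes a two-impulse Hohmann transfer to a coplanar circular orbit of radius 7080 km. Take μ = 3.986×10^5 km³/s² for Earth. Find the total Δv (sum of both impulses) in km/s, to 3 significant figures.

Δv = 3.89 km/s

The Hohmann ellipse has a_t = (r₁ + r₂)/2 = 30840 km.
Circular speed at r₁: v₁ = √(μ/r₁) = √(3.986×10^5/54600) = 2.7019 km/s.
On the transfer ellipse at r₁, vis-viva equation gives v_a = √[μ(2/r₁ − 1/a_t)] = 1.2946 km/s.
First burn Δv₁ = |v_a − v₁| = 1.4073 km/s.
At r₂, v₂ = √(μ/r₂) = 7.5033 km/s.
Transfer-orbit speed at r₂: v_p = √[μ(2/r₂ − 1/a_t)] = 9.9837 km/s.
Second burn Δv₂ = |v₂ − v_p| = 2.4804 km/s.
Δv = Δv₁ + Δv₂ = 1.4073 + 2.4804 = 3.888 km/s.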